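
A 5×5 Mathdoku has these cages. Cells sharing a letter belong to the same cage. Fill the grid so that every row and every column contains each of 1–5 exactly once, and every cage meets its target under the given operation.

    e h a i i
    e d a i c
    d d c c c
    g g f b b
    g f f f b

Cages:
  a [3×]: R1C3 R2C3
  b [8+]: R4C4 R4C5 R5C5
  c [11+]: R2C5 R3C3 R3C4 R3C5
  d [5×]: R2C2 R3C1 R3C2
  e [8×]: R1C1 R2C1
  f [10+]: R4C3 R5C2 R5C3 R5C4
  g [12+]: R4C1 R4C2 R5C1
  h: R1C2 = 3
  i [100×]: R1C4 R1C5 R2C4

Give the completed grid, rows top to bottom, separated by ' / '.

2 3 1 4 5 / 4 1 3 5 2 / 1 5 4 2 3 / 5 4 2 3 1 / 3 2 5 1 4

Cage h is given, which forces R1C2 = 3.
Row 1 now contains 3, leaving R1C3 = 1.
Cage i needs product 100, which forces R1C4 = 4.
The 3 cells of cage i must have product 100; hence R1C5 = 5.
The 3 cells of cage d must have product 5; hence R2C2 = 1.
Column 3 already has 1, leaving R2C3 = 3.
Cage i needs product 100, which forces R2C4 = 5.
Cage d needs product 5; hence R3C1 = 1.
Cage d has product 5, which forces R3C2 = 5.
Column 2 now contains 5, leaving R4C2 = 4.
Row 4 already has 4, which forces R4C3 = 2.
4 is placed in column 2, leaving R5C2 = 2.
Row 1 now contains 4; hence R1C1 = 2.
The two cells of cage e must have product 8, which forces R2C1 = 4.
Cage c needs sum 11; hence R2C5 = 2.
2 is placed in column 3, leaving R3C3 = 4.
The 4 cells of cage c must have sum 11, leaving R3C4 = 2.
Cage c needs sum 11, so R3C5 = 3.
Column 5 already has 3, so R4C5 = 1.
Cage f needs sum 10, so R5C3 = 5.
Cage f needs sum 10, leaving R5C4 = 1.
The 3 cells of cage b must have sum 8; hence R5C5 = 4.
Cage g has sum 12, leaving R4C1 = 5.
Row 4 already has 1; hence R4C4 = 3.
Row 5 now contains 5; hence R5C1 = 3.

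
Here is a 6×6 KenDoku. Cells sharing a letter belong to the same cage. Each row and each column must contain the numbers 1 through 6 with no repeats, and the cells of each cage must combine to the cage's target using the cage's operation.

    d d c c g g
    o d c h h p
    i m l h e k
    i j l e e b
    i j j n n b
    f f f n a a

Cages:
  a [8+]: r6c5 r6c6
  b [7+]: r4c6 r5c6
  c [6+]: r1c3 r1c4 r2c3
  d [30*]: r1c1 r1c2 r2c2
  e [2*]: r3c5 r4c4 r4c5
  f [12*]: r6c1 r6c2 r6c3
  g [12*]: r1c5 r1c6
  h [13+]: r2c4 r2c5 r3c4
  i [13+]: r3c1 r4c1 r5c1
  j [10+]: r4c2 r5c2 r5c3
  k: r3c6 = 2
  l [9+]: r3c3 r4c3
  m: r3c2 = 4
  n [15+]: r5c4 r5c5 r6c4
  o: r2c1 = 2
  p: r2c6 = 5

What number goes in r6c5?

5

Cage o is a single given cell, which forces r2c1 = 2.
Cage p is a single given cell; hence r2c6 = 5.
Cage m is a single given cell; hence r3c2 = 4.
Cage e has product 2, leaving r3c5 = 1.
Cage k is a single given cell, which forces r3c6 = 2.
Cage e has product 2, so r4c4 = 1.
Cage e has product 2, so r4c5 = 2.
Cage a's pair has sum 8, which forces r6c5 = 5.
Cage a needs two cells with sum 8, leaving r6c6 = 3.
The two cells of cage g must have product 12; hence r1c5 = 3.
3 is placed in column 6, leaving r1c6 = 4.
Cage b's pair has sum 7, so r4c6 = 6.
Cage b's pair has sum 7, which forces r5c6 = 1.
Cage c needs sum 6; hence r1c3 = 1.
3 is placed in row 1, leaving r1c4 = 2.
Cage c has sum 6, which forces r2c3 = 3.
3 is placed in column 3; hence r4c3 = 4.
Cage d has product 30, so r2c2 = 1.
Cage i needs sum 13, so r3c1 = 6.
Cage l needs two cells with sum 9; hence r3c3 = 5.
Cage h needs sum 13, so r3c4 = 3.
Row 4 now contains 4, so r4c1 = 3.
Row 4 already has 3, so r4c2 = 5.
The 3 cells of cage i must have sum 13, which forces r5c1 = 4.
5 is placed in column 3, so r5c3 = 2.
Column 4 now contains 3, so r5c4 = 5.
4 is placed in row 5, leaving r5c5 = 6.
6 is placed in column 1, so r6c1 = 1.
2 is placed in column 3, leaving r6c3 = 6.
Row 6 already has 6; hence r6c4 = 4.
6 is placed in column 1, which forces r1c1 = 5.
Column 2 already has 5, so r1c2 = 6.
4 is placed in column 4, which forces r2c4 = 6.
Column 5 now contains 6, so r2c5 = 4.
2 is placed in row 5, so r5c2 = 3.
Row 6 already has 6, which forces r6c2 = 2.
Completed grid: 5 6 1 2 3 4 / 2 1 3 6 4 5 / 6 4 5 3 1 2 / 3 5 4 1 2 6 / 4 3 2 5 6 1 / 1 2 6 4 5 3.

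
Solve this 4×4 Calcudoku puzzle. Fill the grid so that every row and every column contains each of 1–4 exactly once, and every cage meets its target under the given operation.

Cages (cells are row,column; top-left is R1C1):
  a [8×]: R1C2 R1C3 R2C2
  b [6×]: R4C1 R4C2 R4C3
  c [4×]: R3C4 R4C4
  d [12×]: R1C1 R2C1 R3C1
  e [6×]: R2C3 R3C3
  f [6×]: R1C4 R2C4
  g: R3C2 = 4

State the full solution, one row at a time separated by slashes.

1 2 4 3 / 4 1 3 2 / 3 4 2 1 / 2 3 1 4

G is a freebie, so R3C2 = 4.
Row 3 already has 4, which forces R3C4 = 1.
1 is placed in column 4, which forces R4C4 = 4.
The 3 cells of cage a must have product 8, so R1C3 = 4.
1 is placed in row 3, so R3C1 = 3.
3 is placed in row 3, so R3C3 = 2.
Row 1 already has 4, leaving R1C1 = 1.
1 is placed in row 1, leaving R1C2 = 2.
Row 1 now contains 2, so R1C4 = 3.
Cage d has product 12, which forces R2C1 = 4.
Column 2 now contains 2; hence R2C2 = 1.
Column 3 already has 2, which forces R2C3 = 3.
Column 4 already has 3, leaving R2C4 = 2.
Column 1 already has 1, which forces R4C1 = 2.
Column 2 already has 1, which forces R4C2 = 3.
Column 3 already has 3, leaving R4C3 = 1.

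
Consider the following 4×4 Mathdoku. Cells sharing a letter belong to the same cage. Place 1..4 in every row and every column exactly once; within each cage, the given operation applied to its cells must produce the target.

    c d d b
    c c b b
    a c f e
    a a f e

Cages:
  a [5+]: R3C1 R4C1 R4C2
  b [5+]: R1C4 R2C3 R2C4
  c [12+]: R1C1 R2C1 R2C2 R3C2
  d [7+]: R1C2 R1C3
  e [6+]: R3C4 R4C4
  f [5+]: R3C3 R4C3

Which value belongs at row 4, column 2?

Column 4 needs a 3, and only R2C4 is open for it.
Cage b needs sum 5, leaving R1C4 = 1.
Cage b needs sum 5; hence R2C3 = 1.
Row 1 needs a 2, and only R1C1 is open for it.
Column 1 now contains 2, so R2C1 = 4.
Cage c needs sum 12, leaving R2C2 = 2.
Column 1 now contains 2; hence R3C1 = 1.
Cage c needs sum 12, which forces R3C2 = 4.
4 is placed in row 3, leaving R3C4 = 2.
The 3 cells of cage a must have sum 5, which forces R4C1 = 3.
Cage a has sum 5, so R4C2 = 1.
3 is placed in row 4, so R4C3 = 2.
Column 4 now contains 2, leaving R4C4 = 4.
4 is placed in column 2, so R1C2 = 3.
The two cells of cage d must have sum 7; hence R1C3 = 4.
Row 3 now contains 2, which forces R3C3 = 3.
Completed grid: 2 3 4 1 / 4 2 1 3 / 1 4 3 2 / 3 1 2 4.

1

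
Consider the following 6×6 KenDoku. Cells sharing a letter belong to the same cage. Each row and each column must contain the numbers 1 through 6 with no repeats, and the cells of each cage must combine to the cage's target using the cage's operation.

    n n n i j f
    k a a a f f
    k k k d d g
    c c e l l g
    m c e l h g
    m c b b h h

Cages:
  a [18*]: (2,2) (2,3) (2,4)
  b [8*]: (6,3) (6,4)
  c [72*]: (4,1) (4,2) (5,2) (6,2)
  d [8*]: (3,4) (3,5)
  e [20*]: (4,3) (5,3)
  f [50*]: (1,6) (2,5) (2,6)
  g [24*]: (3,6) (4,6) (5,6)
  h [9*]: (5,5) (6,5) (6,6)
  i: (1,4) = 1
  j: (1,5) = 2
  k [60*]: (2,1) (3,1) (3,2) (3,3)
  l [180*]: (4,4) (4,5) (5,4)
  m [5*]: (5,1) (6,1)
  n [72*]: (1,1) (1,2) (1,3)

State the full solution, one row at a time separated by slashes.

Cage i is given, so (1,4) = 1.
Cage j is a single given cell, so (1,5) = 2.
Cage f has product 50, which forces (1,6) = 5.
Cage f needs product 50, leaving (2,5) = 5.
The 3 cells of cage f must have product 50; hence (2,6) = 2.
Column 5 already has 2, leaving (3,5) = 4.
Cage l has product 180; hence (4,4) = 5.
The 3 cells of cage l must have product 180; hence (4,5) = 6.
Cage l has product 180, so (5,4) = 6.
The 3 cells of cage h must have product 9, which forces (5,5) = 3.
Cage h has product 9, leaving (6,5) = 1.
Cage h needs product 9, so (6,6) = 3.
Column 4 already has 6, which forces (2,4) = 3.
Row 3 already has 4, leaving (3,4) = 2.
The 3 cells of cage g must have product 24, so (3,6) = 6.
Row 4 already has 5, so (4,3) = 4.
Row 4 already has 4; hence (4,6) = 1.
Cage m's pair has product 5; hence (5,1) = 1.
Cage e's pair has product 20, which forces (5,3) = 5.
Column 6 already has 1, which forces (5,6) = 4.
Row 6 already has 1, so (6,1) = 5.
The 4 cells of cage c must have product 72, leaving (6,2) = 6.
4 is placed in column 3, so (6,3) = 2.
2 is placed in column 4; hence (6,4) = 4.
The 4 cells of cage k must have product 60, so (2,1) = 4.
Column 2 already has 6, which forces (2,2) = 1.
Cage a has product 18, which forces (2,3) = 6.
Column 1 already has 5, so (3,1) = 3.
The 4 cells of cage k must have product 60; hence (3,2) = 5.
Cage k has product 60; hence (3,3) = 1.
The 4 cells of cage c must have product 72; hence (4,1) = 2.
Row 4 already has 1, which forces (4,2) = 3.
4 is placed in row 5, leaving (5,2) = 2.
3 is placed in column 1, so (1,1) = 6.
3 is placed in column 2, leaving (1,2) = 4.
Column 3 already has 6, leaving (1,3) = 3.

6 4 3 1 2 5 / 4 1 6 3 5 2 / 3 5 1 2 4 6 / 2 3 4 5 6 1 / 1 2 5 6 3 4 / 5 6 2 4 1 3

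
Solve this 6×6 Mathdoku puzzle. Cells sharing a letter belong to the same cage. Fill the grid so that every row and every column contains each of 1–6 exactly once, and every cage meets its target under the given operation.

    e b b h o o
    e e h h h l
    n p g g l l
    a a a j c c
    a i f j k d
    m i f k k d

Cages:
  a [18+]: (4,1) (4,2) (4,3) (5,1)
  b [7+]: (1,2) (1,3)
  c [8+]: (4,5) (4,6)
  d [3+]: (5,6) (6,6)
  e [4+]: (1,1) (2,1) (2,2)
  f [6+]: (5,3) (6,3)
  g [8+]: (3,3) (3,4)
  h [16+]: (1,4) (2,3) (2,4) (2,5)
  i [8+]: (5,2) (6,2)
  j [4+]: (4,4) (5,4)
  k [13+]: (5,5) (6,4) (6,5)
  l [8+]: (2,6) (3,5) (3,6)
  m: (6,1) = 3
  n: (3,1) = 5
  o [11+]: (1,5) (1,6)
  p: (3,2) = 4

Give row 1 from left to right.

The 3 cells of cage e must have sum 4, which forces (1,1) = 1.
Cage e needs sum 4; hence (2,1) = 2.
Cage e needs sum 4, which forces (2,2) = 1.
Cage n is a single given cell, so (3,1) = 5.
Cage p is given, so (3,2) = 4.
Cage m is a single given cell; hence (6,1) = 3.
In row 4, 1 can only go at (4,4), so (4,4) = 1.
Column 4 now contains 1, which forces (5,4) = 3.
The only place for 3 in row 1 is (1,2).
Cage b's pair has sum 7, so (1,3) = 4.
4 is placed in row 1; hence (1,4) = 2.
2 is placed in column 4, so (3,4) = 6.
Column 4 already has 6; hence (2,4) = 5.
Row 3 now contains 6, leaving (3,3) = 2.
5 is placed in column 4, leaving (6,4) = 4.
The 3 cells of cage l must have sum 8, which forces (2,6) = 4.
Cage k needs sum 13, so (5,5) = 4.
Cage k has sum 13, which forces (6,5) = 5.
Column 5 already has 5, so (1,5) = 6.
Cage o's pair has sum 11; hence (1,6) = 5.
Column 5 already has 6, leaving (2,5) = 3.
3 is placed in column 5, so (3,5) = 1.
Row 3 already has 1, leaving (3,6) = 3.
Cage a has sum 18, which forces (4,1) = 4.
3 is placed in column 5, leaving (4,5) = 2.
Row 4 already has 2, leaving (4,6) = 6.
Row 5 now contains 4, which forces (5,1) = 6.
Row 5 now contains 6; hence (5,2) = 2.
Cage f's pair has sum 6, which forces (5,3) = 5.
Row 5 now contains 2; hence (5,6) = 1.
Column 2 now contains 2, leaving (6,2) = 6.
5 is placed in row 6, which forces (6,3) = 1.
Column 6 now contains 1, so (6,6) = 2.
Row 2 already has 3; hence (2,3) = 6.
Row 4 already has 2, so (4,2) = 5.
6 is placed in row 4, which forces (4,3) = 3.
The full grid is 1 3 4 2 6 5 / 2 1 6 5 3 4 / 5 4 2 6 1 3 / 4 5 3 1 2 6 / 6 2 5 3 4 1 / 3 6 1 4 5 2.

1 3 4 2 6 5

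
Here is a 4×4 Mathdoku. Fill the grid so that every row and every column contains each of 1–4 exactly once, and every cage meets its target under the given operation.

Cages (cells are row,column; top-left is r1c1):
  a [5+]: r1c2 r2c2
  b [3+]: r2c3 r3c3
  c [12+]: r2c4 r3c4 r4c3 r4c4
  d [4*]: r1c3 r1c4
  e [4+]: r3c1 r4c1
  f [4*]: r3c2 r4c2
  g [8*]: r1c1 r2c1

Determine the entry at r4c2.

4

In row 1, 3 can only go at r1c2, so r1c2 = 3.
Cage a needs two cells with sum 5, so r2c2 = 2.
Row 2 now contains 2, so r2c3 = 1.
1 is placed in column 3, which forces r3c3 = 2.
Cage g's pair has product 8, so r1c1 = 2.
1 is placed in column 3, which forces r1c3 = 4.
Cage d's pair has product 4, leaving r1c4 = 1.
Row 2 now contains 2, so r2c1 = 4.
Row 2 already has 4, which forces r2c4 = 3.
3 is placed in column 4, leaving r3c4 = 4.
Column 3 now contains 4, so r4c3 = 3.
3 is placed in column 4, leaving r4c4 = 2.
The two cells of cage e must have sum 4, leaving r3c1 = 3.
4 is placed in row 3, leaving r3c2 = 1.
3 is placed in row 4, so r4c1 = 1.
Cage f needs two cells with product 4; hence r4c2 = 4.
Completed grid: 2 3 4 1 / 4 2 1 3 / 3 1 2 4 / 1 4 3 2.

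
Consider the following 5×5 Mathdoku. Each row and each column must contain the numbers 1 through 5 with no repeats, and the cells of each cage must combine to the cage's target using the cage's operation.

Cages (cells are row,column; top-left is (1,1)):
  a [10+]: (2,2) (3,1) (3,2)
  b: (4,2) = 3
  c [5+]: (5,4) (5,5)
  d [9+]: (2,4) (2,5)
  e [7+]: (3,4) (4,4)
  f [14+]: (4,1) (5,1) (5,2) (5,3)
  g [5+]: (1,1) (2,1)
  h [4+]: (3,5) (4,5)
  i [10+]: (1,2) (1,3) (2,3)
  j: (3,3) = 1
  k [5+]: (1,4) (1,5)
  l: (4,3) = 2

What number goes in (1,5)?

4

J is a freebie, which forces (3,3) = 1.
1 is placed in row 3, so (3,5) = 3.
Cage b is given; hence (4,2) = 3.
Cage l is a single given cell, so (4,3) = 2.
Column 5 already has 3, leaving (4,5) = 1.
Cage e needs two cells with sum 7, so (3,4) = 2.
The two cells of cage e must have sum 7, which forces (4,4) = 5.
Cage a needs sum 10, so (2,2) = 1.
5 is placed in column 4, which forces (2,4) = 4.
Cage d needs two cells with sum 9, leaving (2,5) = 5.
5 is placed in row 4, so (4,1) = 4.
Column 2 now contains 1, leaving (1,2) = 2.
Cage i has sum 10, so (1,3) = 5.
Row 1 already has 2, so (1,5) = 4.
Row 2 already has 5, so (2,3) = 3.
4 is placed in column 1, leaving (3,1) = 5.
Cage a needs sum 10, so (3,2) = 4.
Column 2 now contains 4, which forces (5,2) = 5.
3 is placed in column 3, which forces (5,3) = 4.
4 is placed in column 5, so (5,5) = 2.
Row 1 already has 2; hence (1,1) = 3.
The two cells of cage k must have sum 5, so (1,4) = 1.
Row 2 already has 3; hence (2,1) = 2.
The 4 cells of cage f must have sum 14, which forces (5,1) = 1.
Cage c needs two cells with sum 5; hence (5,4) = 3.
Filled in: 3 2 5 1 4 / 2 1 3 4 5 / 5 4 1 2 3 / 4 3 2 5 1 / 1 5 4 3 2.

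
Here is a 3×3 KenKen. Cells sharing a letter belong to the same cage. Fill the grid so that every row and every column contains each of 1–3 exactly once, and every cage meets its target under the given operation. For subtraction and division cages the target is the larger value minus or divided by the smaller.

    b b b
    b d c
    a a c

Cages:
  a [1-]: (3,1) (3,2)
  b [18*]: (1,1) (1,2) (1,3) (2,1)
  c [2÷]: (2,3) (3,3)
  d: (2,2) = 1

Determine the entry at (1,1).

Cage b needs product 18, which forces (2,1) = 3.
Cage d is a single given cell; hence (2,2) = 1.
Row 2 now contains 1, leaving (2,3) = 2.
Column 3 already has 2; hence (3,3) = 1.
Cage b has product 18, leaving (1,1) = 1.
The 4 cells of cage b must have product 18; hence (1,2) = 2.
1 is placed in column 3; hence (1,3) = 3.
Row 3 now contains 1, which forces (3,1) = 2.
Cage a's pair has difference 1, which forces (3,2) = 3.
Completed grid: 1 2 3 / 3 1 2 / 2 3 1.

1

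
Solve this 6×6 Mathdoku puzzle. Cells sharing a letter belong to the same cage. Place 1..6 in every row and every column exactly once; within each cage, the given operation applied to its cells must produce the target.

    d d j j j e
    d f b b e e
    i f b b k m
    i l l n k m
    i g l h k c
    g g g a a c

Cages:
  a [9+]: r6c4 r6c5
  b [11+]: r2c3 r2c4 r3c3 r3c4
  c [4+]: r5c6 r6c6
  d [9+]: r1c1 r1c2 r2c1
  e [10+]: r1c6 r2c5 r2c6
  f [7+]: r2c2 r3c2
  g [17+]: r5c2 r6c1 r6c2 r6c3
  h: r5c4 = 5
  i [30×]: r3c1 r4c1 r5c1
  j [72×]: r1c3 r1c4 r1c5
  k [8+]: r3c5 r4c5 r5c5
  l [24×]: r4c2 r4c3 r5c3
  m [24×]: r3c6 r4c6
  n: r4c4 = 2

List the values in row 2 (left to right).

Cage n is given; hence r4c4 = 2.
H is a freebie, which forces r5c4 = 5.
Cage e needs sum 10, which forces r2c5 = 3.
Column 5 needs a 4, and only r1c5 is open for it.
Column 5 needs a 6, and only r6c5 is open for it.
Cage g needs sum 17, which forces r5c2 = 6.
Cage a needs two cells with sum 9, leaving r6c4 = 3.
Row 6 already has 3, so r6c6 = 1.
Cage j needs product 72, leaving r1c3 = 3.
3 is placed in column 4, so r1c4 = 6.
1 is placed in column 6, leaving r5c6 = 3.
Row 2 needs a 6, and only r2c1 is open for it.
Cage i needs product 30; hence r5c1 = 2.
Row 5 already has 2, leaving r5c5 = 1.
2 is placed in column 1; hence r1c1 = 1.
Cage d has sum 9, which forces r1c2 = 2.
Row 1 now contains 2, so r1c6 = 5.
Column 6 now contains 5, which forces r2c6 = 2.
The 3 cells of cage k must have sum 8, which forces r3c5 = 2.
Cage l needs product 24, so r4c2 = 1.
The 3 cells of cage l must have product 24, which forces r4c3 = 6.
1 is placed in column 5, so r4c5 = 5.
6 is placed in row 4, leaving r4c6 = 4.
Row 5 already has 1, so r5c3 = 4.
Cage f needs two cells with sum 7, which forces r2c2 = 4.
4 is placed in row 2; hence r2c4 = 1.
The 3 cells of cage i must have product 30, which forces r3c1 = 5.
Cage f needs two cells with sum 7, so r3c2 = 3.
Row 3 now contains 5, so r3c3 = 1.
1 is placed in column 4, which forces r3c4 = 4.
4 is placed in column 6, leaving r3c6 = 6.
5 is placed in row 4; hence r4c1 = 3.
Column 1 already has 5, which forces r6c1 = 4.
4 is placed in column 2; hence r6c2 = 5.
Cage g has sum 17, so r6c3 = 2.
1 is placed in row 2; hence r2c3 = 5.
Filled in: 1 2 3 6 4 5 / 6 4 5 1 3 2 / 5 3 1 4 2 6 / 3 1 6 2 5 4 / 2 6 4 5 1 3 / 4 5 2 3 6 1.

6 4 5 1 3 2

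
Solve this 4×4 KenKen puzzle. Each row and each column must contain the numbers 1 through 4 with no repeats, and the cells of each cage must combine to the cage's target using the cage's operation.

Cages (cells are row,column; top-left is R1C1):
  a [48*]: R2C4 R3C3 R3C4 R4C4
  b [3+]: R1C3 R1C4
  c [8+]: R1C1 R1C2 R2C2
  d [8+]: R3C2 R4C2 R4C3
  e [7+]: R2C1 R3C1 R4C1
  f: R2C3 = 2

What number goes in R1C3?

1

F is a freebie; hence R2C3 = 2.
2 is placed in column 3, leaving R3C3 = 4.
2 is placed in column 3, leaving R1C3 = 1.
The two cells of cage b must have sum 3, so R1C4 = 2.
1 is placed in column 3, so R4C3 = 3.
Cage c has sum 8; hence R2C2 = 1.
Column 2 already has 1, leaving R3C2 = 3.
Row 3 already has 3, which forces R3C4 = 1.
1 is placed in column 4; hence R4C4 = 4.
The 3 cells of cage c must have sum 8, leaving R1C1 = 3.
Column 2 already has 3, so R1C2 = 4.
1 is placed in row 2, so R2C1 = 4.
4 is placed in column 4, leaving R2C4 = 3.
Row 3 now contains 1; hence R3C1 = 2.
The 3 cells of cage e must have sum 7; hence R4C1 = 1.
Row 4 now contains 4, leaving R4C2 = 2.
The full grid is 3 4 1 2 / 4 1 2 3 / 2 3 4 1 / 1 2 3 4.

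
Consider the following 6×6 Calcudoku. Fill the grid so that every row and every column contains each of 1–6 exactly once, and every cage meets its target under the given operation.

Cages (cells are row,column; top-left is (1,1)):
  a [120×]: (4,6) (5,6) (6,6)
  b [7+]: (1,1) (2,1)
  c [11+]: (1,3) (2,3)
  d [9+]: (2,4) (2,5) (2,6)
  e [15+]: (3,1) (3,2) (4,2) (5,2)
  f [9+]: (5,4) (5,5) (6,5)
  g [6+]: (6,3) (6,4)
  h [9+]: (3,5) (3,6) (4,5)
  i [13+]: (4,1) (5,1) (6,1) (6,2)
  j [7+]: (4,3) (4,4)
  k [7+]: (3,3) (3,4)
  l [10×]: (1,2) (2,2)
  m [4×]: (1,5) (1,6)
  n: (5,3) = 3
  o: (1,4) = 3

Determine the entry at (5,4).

1

Cage o is given, leaving (1,4) = 3.
Cage n is given; hence (5,3) = 3.
The only place for 4 in column 3 is (6,3).
Cage g needs two cells with sum 6; hence (6,4) = 2.
The only place for 4 in row 2 is (2,4).
Row 2 needs a 1, and only (2,1) is open for it.
Cage b needs two cells with sum 7; hence (1,1) = 6.
Row 1 now contains 6, which forces (1,3) = 5.
Column 3 already has 5, so (2,3) = 6.
5 is placed in row 1, leaving (1,2) = 2.
Cage l needs two cells with product 10, so (2,2) = 5.
The only place for 1 in column 4 is (5,4).
Row 6 needs a 1, and only (6,2) is open for it.
The 4 cells of cage e must have sum 15; hence (3,1) = 2.
Row 3 already has 2, so (3,3) = 1.
Column 3 already has 1, leaving (4,3) = 2.
Cage k needs two cells with sum 7, leaving (3,4) = 6.
Cage j's pair has sum 7, so (4,4) = 5.
Cage h needs sum 9; hence (4,5) = 1.
1 is placed in column 5, which forces (1,5) = 4.
Cage m's pair has product 4; hence (1,6) = 1.
Row 3 needs a 4, and only (3,2) is open for it.
The 4 cells of cage e must have sum 15, leaving (4,2) = 3.
Column 2 already has 4, which forces (5,2) = 6.
Row 4 already has 3; hence (4,1) = 4.
4 is placed in row 4; hence (4,6) = 6.
Cage i has sum 13, so (5,1) = 5.
Row 5 already has 5, leaving (5,5) = 2.
Row 5 already has 5, so (5,6) = 4.
The 4 cells of cage i must have sum 13, which forces (6,1) = 3.
3 is placed in row 6, which forces (6,5) = 6.
Column 6 now contains 6; hence (6,6) = 5.
Column 5 already has 2, so (2,5) = 3.
Cage d has sum 9, so (2,6) = 2.
The 3 cells of cage h must have sum 9, leaving (3,5) = 5.
5 is placed in column 6, which forces (3,6) = 3.
The full grid is 6 2 5 3 4 1 / 1 5 6 4 3 2 / 2 4 1 6 5 3 / 4 3 2 5 1 6 / 5 6 3 1 2 4 / 3 1 4 2 6 5.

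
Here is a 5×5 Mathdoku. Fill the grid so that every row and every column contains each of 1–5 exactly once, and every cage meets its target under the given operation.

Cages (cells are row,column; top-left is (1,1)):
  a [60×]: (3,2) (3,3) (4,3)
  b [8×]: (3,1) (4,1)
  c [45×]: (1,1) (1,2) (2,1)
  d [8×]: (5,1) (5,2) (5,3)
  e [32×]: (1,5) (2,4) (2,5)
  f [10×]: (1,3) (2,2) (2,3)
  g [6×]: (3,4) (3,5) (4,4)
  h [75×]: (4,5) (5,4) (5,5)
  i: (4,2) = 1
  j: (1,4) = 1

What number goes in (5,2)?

The 3 cells of cage c must have product 45, so (1,1) = 5.
Cage c has product 45; hence (1,2) = 3.
Cage j is a single given cell, so (1,4) = 1.
Cage e needs product 32, so (1,5) = 4.
The 3 cells of cage c must have product 45; hence (2,1) = 3.
Cage e has product 32, which forces (2,4) = 4.
Cage e has product 32; hence (2,5) = 2.
Cage i is a single given cell, so (4,2) = 1.
Cage h needs product 75, leaving (4,5) = 5.
Cage h has product 75, so (5,4) = 5.
Cage h needs product 75, leaving (5,5) = 3.
Row 1 already has 1, leaving (1,3) = 2.
1 is placed in column 2; hence (2,2) = 5.
Cage f has product 10, so (2,3) = 1.
Column 2 now contains 5, which forces (3,2) = 4.
Column 5 now contains 3, so (3,5) = 1.
Column 2 already has 4, which forces (5,2) = 2.
Column 3 now contains 1, leaving (5,3) = 4.
Row 3 now contains 4, which forces (3,1) = 2.
Cage a has product 60, so (3,3) = 5.
Row 3 already has 2, leaving (3,4) = 3.
Cage b needs two cells with product 8, so (4,1) = 4.
4 is placed in column 3, which forces (4,3) = 3.
3 is placed in column 4, leaving (4,4) = 2.
4 is placed in row 5, which forces (5,1) = 1.
The full grid is 5 3 2 1 4 / 3 5 1 4 2 / 2 4 5 3 1 / 4 1 3 2 5 / 1 2 4 5 3.

2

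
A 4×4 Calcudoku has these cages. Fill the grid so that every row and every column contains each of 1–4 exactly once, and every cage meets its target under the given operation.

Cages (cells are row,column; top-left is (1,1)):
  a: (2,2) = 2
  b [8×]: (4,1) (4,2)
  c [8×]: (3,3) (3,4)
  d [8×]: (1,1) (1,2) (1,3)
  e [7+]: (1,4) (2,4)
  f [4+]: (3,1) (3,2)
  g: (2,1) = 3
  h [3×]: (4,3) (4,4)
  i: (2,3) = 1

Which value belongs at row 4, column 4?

1

G is a freebie, so (2,1) = 3.
Cage a is given, which forces (2,2) = 2.
I is a freebie, so (2,3) = 1.
Row 2 already has 3, leaving (2,4) = 4.
Column 1 now contains 3; hence (3,1) = 1.
1 is placed in row 3, which forces (3,2) = 3.
Column 4 already has 4; hence (3,4) = 2.
Column 2 now contains 2, so (4,2) = 4.
1 is placed in column 3, leaving (4,3) = 3.
3 is placed in row 4; hence (4,4) = 1.
Column 2 already has 4, so (1,2) = 1.
Column 4 already has 4; hence (1,4) = 3.
2 is placed in row 3; hence (3,3) = 4.
4 is placed in row 4, leaving (4,1) = 2.
Column 1 now contains 2, so (1,1) = 4.
Column 3 now contains 4; hence (1,3) = 2.
Completed grid: 4 1 2 3 / 3 2 1 4 / 1 3 4 2 / 2 4 3 1.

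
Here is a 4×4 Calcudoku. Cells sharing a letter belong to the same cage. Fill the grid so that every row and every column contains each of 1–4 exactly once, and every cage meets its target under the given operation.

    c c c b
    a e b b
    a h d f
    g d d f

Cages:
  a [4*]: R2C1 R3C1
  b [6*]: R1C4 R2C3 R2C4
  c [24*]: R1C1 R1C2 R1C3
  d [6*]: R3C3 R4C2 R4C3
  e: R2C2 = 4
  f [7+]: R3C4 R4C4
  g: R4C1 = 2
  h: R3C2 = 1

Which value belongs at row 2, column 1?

Cage e is given; hence R2C2 = 4.
H is a freebie; hence R3C2 = 1.
G is a freebie, leaving R4C1 = 2.
Row 4 already has 2, which forces R4C2 = 3.
Row 4 already has 3, so R4C3 = 1.
Row 4 already has 3; hence R4C4 = 4.
Column 2 already has 3, so R1C2 = 2.
Row 2 already has 4, which forces R2C1 = 1.
Row 3 now contains 1; hence R3C1 = 4.
Cage d has product 6, which forces R3C3 = 2.
Column 4 already has 4, so R3C4 = 3.
Column 1 already has 4, which forces R1C1 = 3.
The 3 cells of cage c must have product 24; hence R1C3 = 4.
Column 4 now contains 3, leaving R1C4 = 1.
2 is placed in column 3; hence R2C3 = 3.
Column 4 now contains 3; hence R2C4 = 2.
Completed grid: 3 2 4 1 / 1 4 3 2 / 4 1 2 3 / 2 3 1 4.

1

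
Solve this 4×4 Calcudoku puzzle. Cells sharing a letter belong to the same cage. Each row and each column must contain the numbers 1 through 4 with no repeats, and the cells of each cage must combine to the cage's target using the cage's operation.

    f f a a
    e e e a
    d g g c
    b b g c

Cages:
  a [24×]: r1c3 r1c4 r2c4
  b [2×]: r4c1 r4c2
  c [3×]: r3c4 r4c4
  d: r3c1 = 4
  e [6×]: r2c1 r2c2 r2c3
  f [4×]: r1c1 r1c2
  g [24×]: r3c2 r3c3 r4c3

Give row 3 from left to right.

D is a freebie; hence r3c1 = 4.
Column 1 now contains 4; hence r1c1 = 1.
Cage f's pair has product 4, so r1c2 = 4.
Column 1 already has 1, so r4c1 = 2.
Row 4 already has 2, which forces r4c2 = 1.
The 3 cells of cage g must have product 24, so r4c3 = 4.
1 is placed in row 4, so r4c4 = 3.
The 3 cells of cage a must have product 24, leaving r1c3 = 3.
Column 4 already has 3, so r1c4 = 2.
2 is placed in column 1, leaving r2c1 = 3.
The 3 cells of cage e must have product 6, leaving r2c2 = 2.
The 3 cells of cage e must have product 6; hence r2c3 = 1.
Cage a has product 24; hence r2c4 = 4.
2 is placed in column 2, leaving r3c2 = 3.
3 is placed in column 3, leaving r3c3 = 2.
Column 4 already has 3, which forces r3c4 = 1.
The full grid is 1 4 3 2 / 3 2 1 4 / 4 3 2 1 / 2 1 4 3.

4 3 2 1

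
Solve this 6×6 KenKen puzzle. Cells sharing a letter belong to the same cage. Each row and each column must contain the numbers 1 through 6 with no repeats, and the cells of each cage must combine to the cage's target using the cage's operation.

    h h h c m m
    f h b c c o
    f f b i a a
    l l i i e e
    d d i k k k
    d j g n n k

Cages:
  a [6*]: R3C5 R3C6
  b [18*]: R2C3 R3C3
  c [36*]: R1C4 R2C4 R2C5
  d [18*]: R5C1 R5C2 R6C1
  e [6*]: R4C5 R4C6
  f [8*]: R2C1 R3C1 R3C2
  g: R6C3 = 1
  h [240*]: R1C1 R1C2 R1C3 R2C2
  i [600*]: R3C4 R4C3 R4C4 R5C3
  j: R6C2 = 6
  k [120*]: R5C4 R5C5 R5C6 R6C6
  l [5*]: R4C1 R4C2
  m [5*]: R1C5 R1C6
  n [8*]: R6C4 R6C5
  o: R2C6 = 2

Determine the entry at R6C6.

5

O is a freebie, which forces R2C6 = 2.
J is a freebie; hence R6C2 = 6.
Cage g is a single given cell, so R6C3 = 1.
Row 6 now contains 1; hence R6C1 = 3.
Row 2 needs a 5, and only R2C2 is open for it.
Cage l needs two cells with product 5, so R4C1 = 5.
5 is placed in column 2, which forces R4C2 = 1.
1 is placed in column 2; hence R5C2 = 3.
Cage i needs product 600, which forces R3C4 = 5.
Cage e's pair has product 6, which forces R4C5 = 2.
Cage e's pair has product 6, leaving R4C6 = 3.
Cage d needs product 18; hence R5C1 = 2.
The 4 cells of cage i must have product 600, leaving R5C3 = 5.
Column 5 already has 2; hence R6C5 = 4.
Row 6 already has 4, so R6C6 = 5.
Cage m's pair has product 5, which forces R1C5 = 5.
Column 6 now contains 5, leaving R1C6 = 1.
The 3 cells of cage f must have product 8, so R3C2 = 2.
Column 6 already has 1, leaving R3C6 = 6.
Column 6 already has 6, which forces R5C6 = 4.
Row 6 already has 4; hence R6C4 = 2.
Cage h needs product 240, so R1C1 = 6.
Column 2 already has 2; hence R1C2 = 4.
The 4 cells of cage h must have product 240, which forces R1C3 = 2.
6 is placed in row 1, so R1C4 = 3.
Cage b's pair has product 18, which forces R2C3 = 6.
Row 2 already has 6; hence R2C5 = 3.
Row 3 now contains 6, so R3C3 = 3.
Row 3 now contains 6, so R3C5 = 1.
6 is placed in column 3, so R4C3 = 4.
Row 4 now contains 4, which forces R4C4 = 6.
Column 4 already has 6, leaving R5C4 = 1.
1 is placed in column 5; hence R5C5 = 6.
The 3 cells of cage f must have product 8; hence R2C1 = 1.
1 is placed in column 4, which forces R2C4 = 4.
Row 3 already has 1, leaving R3C1 = 4.
Filled in: 6 4 2 3 5 1 / 1 5 6 4 3 2 / 4 2 3 5 1 6 / 5 1 4 6 2 3 / 2 3 5 1 6 4 / 3 6 1 2 4 5.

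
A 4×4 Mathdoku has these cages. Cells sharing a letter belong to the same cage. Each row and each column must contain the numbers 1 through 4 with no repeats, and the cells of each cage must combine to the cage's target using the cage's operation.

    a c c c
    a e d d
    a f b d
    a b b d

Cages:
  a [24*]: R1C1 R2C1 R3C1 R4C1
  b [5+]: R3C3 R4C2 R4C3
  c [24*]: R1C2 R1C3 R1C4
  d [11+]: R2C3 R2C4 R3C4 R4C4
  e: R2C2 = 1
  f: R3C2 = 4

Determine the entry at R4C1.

E is a freebie, so R2C2 = 1.
Cage f is a single given cell; hence R3C2 = 4.
1 is placed in column 2, leaving R4C2 = 2.
Column 2 already has 2, leaving R1C2 = 3.
The 3 cells of cage b must have sum 5; hence R3C3 = 2.
Cage b has sum 5, so R4C3 = 1.
Column 3 already has 2; hence R1C3 = 4.
Cage c needs product 24; hence R1C4 = 2.
Column 3 already has 4, leaving R2C3 = 3.
Column 4 now contains 2, which forces R2C4 = 4.
The 4 cells of cage d must have sum 11, leaving R3C4 = 1.
4 is placed in column 4; hence R4C4 = 3.
2 is placed in row 1, so R1C1 = 1.
Row 2 already has 4; hence R2C1 = 2.
Row 3 already has 1, which forces R3C1 = 3.
Row 4 now contains 3, so R4C1 = 4.
Filled in: 1 3 4 2 / 2 1 3 4 / 3 4 2 1 / 4 2 1 3.

4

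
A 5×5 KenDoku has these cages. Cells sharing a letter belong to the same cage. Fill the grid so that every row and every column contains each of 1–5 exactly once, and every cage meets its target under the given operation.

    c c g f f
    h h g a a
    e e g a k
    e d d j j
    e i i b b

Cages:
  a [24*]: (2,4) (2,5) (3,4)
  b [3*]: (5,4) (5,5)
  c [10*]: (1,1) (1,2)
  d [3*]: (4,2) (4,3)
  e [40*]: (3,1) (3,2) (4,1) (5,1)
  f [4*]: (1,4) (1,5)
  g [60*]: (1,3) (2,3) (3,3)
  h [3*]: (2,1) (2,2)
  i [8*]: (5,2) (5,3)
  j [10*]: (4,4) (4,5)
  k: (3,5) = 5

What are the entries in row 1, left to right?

Cage k is given, so (3,5) = 5.
Column 5 already has 5, leaving (4,5) = 2.
Row 4 now contains 2, which forces (4,4) = 5.
The 4 cells of cage e must have product 40; hence (5,1) = 5.
Column 1 already has 5, so (1,1) = 2.
Cage c needs two cells with product 10, leaving (1,2) = 5.
Cage g needs product 60, so (2,3) = 5.
Cage e has product 40, leaving (3,2) = 2.
Column 2 now contains 2; hence (5,2) = 4.
Row 5 already has 4; hence (5,3) = 2.
Cage a needs product 24, leaving (2,4) = 2.
Row 1 needs a 3, and only (1,3) is open for it.
3 is placed in column 3, leaving (3,3) = 4.
4 is placed in row 3, so (3,4) = 3.
The two cells of cage d must have product 3, so (4,2) = 3.
3 is placed in column 3, which forces (4,3) = 1.
3 is placed in column 4, which forces (5,4) = 1.
Row 5 already has 1; hence (5,5) = 3.
Column 4 already has 1, leaving (1,4) = 4.
The two cells of cage f must have product 4, which forces (1,5) = 1.
Cage h needs two cells with product 3, so (2,1) = 3.
Column 2 already has 3, leaving (2,2) = 1.
Column 5 now contains 3, leaving (2,5) = 4.
4 is placed in row 3, which forces (3,1) = 1.
Row 4 now contains 1, which forces (4,1) = 4.
The full grid is 2 5 3 4 1 / 3 1 5 2 4 / 1 2 4 3 5 / 4 3 1 5 2 / 5 4 2 1 3.

2 5 3 4 1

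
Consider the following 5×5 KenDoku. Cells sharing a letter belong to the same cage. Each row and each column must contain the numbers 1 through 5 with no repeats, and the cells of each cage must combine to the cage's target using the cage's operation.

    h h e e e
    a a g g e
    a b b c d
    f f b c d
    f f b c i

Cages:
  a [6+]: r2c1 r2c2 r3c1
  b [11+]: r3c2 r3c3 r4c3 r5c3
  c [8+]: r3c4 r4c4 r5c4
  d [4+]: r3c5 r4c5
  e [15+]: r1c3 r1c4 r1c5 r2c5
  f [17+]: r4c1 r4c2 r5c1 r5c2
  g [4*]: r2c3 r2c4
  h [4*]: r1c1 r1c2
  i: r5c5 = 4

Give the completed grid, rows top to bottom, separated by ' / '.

Cage i is given, leaving r5c5 = 4.
Row 2 needs a 5, and only r2c5 is open for it.
The only place for 2 in column 5 is r1c5.
Cage a has sum 6, which forces r3c1 = 1.
Row 3 already has 1, so r3c5 = 3.
3 is placed in column 5, leaving r4c5 = 1.
1 is placed in column 1, leaving r1c1 = 4.
The two cells of cage h must have product 4; hence r1c2 = 1.
Column 1 already has 4, so r4c1 = 5.
5 is placed in row 4; hence r4c2 = 4.
The 4 cells of cage b must have sum 11, so r4c3 = 3.
3 is placed in row 4, which forces r4c4 = 2.
5 is placed in column 1, leaving r5c1 = 3.
Row 5 now contains 3; hence r5c2 = 5.
The 3 cells of cage c must have sum 8; hence r5c4 = 1.
Column 3 now contains 3, which forces r1c3 = 5.
Cage e has sum 15, which forces r1c4 = 3.
Column 1 now contains 3, so r2c1 = 2.
The 3 cells of cage a must have sum 6; hence r2c2 = 3.
The two cells of cage g must have product 4, so r2c3 = 1.
Column 4 now contains 1, which forces r2c4 = 4.
5 is placed in column 2, leaving r3c2 = 2.
Cage b has sum 11, leaving r3c3 = 4.
Cage c has sum 8, which forces r3c4 = 5.
Row 5 now contains 1; hence r5c3 = 2.

4 1 5 3 2 / 2 3 1 4 5 / 1 2 4 5 3 / 5 4 3 2 1 / 3 5 2 1 4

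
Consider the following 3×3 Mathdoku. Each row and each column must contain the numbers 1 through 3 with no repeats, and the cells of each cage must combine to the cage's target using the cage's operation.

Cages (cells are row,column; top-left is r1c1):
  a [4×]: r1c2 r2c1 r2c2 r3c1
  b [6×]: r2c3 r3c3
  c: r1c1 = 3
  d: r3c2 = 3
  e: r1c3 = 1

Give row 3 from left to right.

1 3 2

Cage c is a single given cell; hence r1c1 = 3.
Cage e is a single given cell; hence r1c3 = 1.
Cage d is a single given cell, so r3c2 = 3.
3 is placed in row 3, which forces r3c3 = 2.
Row 1 already has 1, so r1c2 = 2.
The 4 cells of cage a must have product 4; hence r2c1 = 2.
Cage a has product 4; hence r2c2 = 1.
2 is placed in column 3, which forces r2c3 = 3.
2 is placed in row 3; hence r3c1 = 1.
The full grid is 3 2 1 / 2 1 3 / 1 3 2.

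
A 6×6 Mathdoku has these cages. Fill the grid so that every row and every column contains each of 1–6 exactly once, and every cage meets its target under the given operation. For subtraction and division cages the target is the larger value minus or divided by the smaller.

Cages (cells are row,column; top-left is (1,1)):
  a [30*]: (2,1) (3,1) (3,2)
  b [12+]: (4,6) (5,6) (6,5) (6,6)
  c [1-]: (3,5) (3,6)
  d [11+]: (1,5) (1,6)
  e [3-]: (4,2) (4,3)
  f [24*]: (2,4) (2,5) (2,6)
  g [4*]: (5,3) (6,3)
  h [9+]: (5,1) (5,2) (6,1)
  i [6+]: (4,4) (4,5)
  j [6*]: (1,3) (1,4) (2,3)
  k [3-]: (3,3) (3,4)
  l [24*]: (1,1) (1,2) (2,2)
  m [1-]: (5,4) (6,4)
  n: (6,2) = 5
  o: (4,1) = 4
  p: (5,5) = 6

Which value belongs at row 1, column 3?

2

O is a freebie; hence (4,1) = 4.
Cage p is given, leaving (5,5) = 6.
N is a freebie; hence (6,2) = 5.
Column 5 already has 6, which forces (1,5) = 5.
Cage d needs two cells with sum 11, leaving (1,6) = 6.
Column 5 already has 5; hence (4,5) = 1.
1 is placed in row 4, so (4,4) = 5.
The only place for 4 in row 1 is (1,2).
In row 2, 5 can only go at (2,1), so (2,1) = 5.
Cage h needs sum 9, which forces (6,1) = 6.
In row 4, 2 can only go at (4,6), so (4,6) = 2.
The only place for 5 in row 5 is (5,6).
The only place for 5 in row 3 is (3,3).
The two cells of cage k must have difference 3, which forces (3,4) = 2.
Cage a has product 30, so (3,1) = 1.
The 3 cells of cage a must have product 30, so (3,2) = 6.
Column 2 now contains 6, so (4,2) = 3.
Row 4 now contains 3, leaving (4,3) = 6.
Column 1 now contains 1, so (5,1) = 2.
Row 5 now contains 2, which forces (5,2) = 1.
Row 5 now contains 1; hence (5,3) = 4.
Row 5 now contains 4, which forces (5,4) = 3.
Column 3 already has 4, leaving (6,3) = 1.
Column 4 now contains 3, which forces (6,4) = 4.
Row 6 already has 4, so (6,5) = 2.
Row 6 already has 1; hence (6,6) = 3.
Column 1 already has 2, which forces (1,1) = 3.
Row 1 already has 3, so (1,3) = 2.
Column 4 now contains 3; hence (1,4) = 1.
3 is placed in column 2, so (2,2) = 2.
2 is placed in column 3, which forces (2,3) = 3.
4 is placed in column 4, so (2,4) = 6.
2 is placed in column 5; hence (2,5) = 4.
The 3 cells of cage f must have product 24, so (2,6) = 1.
Cage c needs two cells with difference 1; hence (3,5) = 3.
3 is placed in column 6, which forces (3,6) = 4.
Filled in: 3 4 2 1 5 6 / 5 2 3 6 4 1 / 1 6 5 2 3 4 / 4 3 6 5 1 2 / 2 1 4 3 6 5 / 6 5 1 4 2 3.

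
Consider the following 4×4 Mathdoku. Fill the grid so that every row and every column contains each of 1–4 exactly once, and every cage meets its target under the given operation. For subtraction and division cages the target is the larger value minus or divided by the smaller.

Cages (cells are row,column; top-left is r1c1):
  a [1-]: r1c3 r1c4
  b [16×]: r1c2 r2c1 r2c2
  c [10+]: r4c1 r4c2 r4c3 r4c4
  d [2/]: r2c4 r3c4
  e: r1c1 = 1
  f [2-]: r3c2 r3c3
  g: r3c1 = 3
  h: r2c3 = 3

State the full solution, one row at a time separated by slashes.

1 4 2 3 / 4 1 3 2 / 3 2 4 1 / 2 3 1 4

Cage e is a single given cell, so r1c1 = 1.
Cage h is a single given cell; hence r2c3 = 3.
G is a freebie, so r3c1 = 3.
The two cells of cage a must have difference 1, which forces r1c4 = 3.
Cage c needs sum 10, leaving r4c2 = 3.
Row 3 needs a 1, and only r3c4 is open for it.
Cage d needs two cells with quotient 2; hence r2c4 = 2.
Cage c has sum 10, which forces r4c3 = 1.
Column 4 already has 2, leaving r4c4 = 4.
Cage b has product 16, which forces r1c2 = 4.
Row 1 now contains 4, leaving r1c3 = 2.
Row 2 already has 2; hence r2c1 = 4.
Cage b needs product 16, which forces r2c2 = 1.
Column 2 now contains 4; hence r3c2 = 2.
Column 3 now contains 2, which forces r3c3 = 4.
Row 4 already has 4, leaving r4c1 = 2.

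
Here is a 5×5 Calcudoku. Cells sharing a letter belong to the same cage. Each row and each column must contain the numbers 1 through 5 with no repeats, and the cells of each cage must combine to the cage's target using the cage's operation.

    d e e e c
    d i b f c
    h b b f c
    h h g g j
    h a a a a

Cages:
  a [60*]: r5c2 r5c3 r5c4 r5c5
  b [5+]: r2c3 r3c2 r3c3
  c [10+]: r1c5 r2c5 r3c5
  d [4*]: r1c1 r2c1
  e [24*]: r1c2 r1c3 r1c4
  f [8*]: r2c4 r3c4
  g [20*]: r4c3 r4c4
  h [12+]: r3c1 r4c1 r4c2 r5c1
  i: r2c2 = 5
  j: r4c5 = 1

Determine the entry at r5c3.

5

Cage i is a single given cell, leaving r2c2 = 5.
Cage j is a single given cell, so r4c5 = 1.
Row 1 needs a 1, and only r1c1 is open for it.
1 is placed in column 1, leaving r2c1 = 4.
Row 2 already has 4, leaving r2c4 = 2.
2 is placed in row 2, so r2c5 = 3.
2 is placed in column 4, which forces r3c4 = 4.
Column 4 now contains 4; hence r4c4 = 5.
Column 4 now contains 4, so r1c4 = 3.
2 is placed in row 2, so r2c3 = 1.
Cage b has sum 5, leaving r3c2 = 1.
The 3 cells of cage b must have sum 5, leaving r3c3 = 3.
Cage h has sum 12, so r4c1 = 3.
Cage h needs sum 12; hence r4c2 = 2.
Row 4 now contains 5, leaving r4c3 = 4.
4 is placed in column 3; hence r5c3 = 5.
Column 4 already has 3, which forces r5c4 = 1.
Row 5 already has 5, which forces r5c5 = 4.
Column 2 already has 2, leaving r1c2 = 4.
4 is placed in column 3; hence r1c3 = 2.
Row 1 now contains 2, leaving r1c5 = 5.
Cage h needs sum 12, so r3c1 = 5.
Column 5 already has 5, leaving r3c5 = 2.
Row 5 already has 5, which forces r5c1 = 2.
Row 5 now contains 4; hence r5c2 = 3.
Completed grid: 1 4 2 3 5 / 4 5 1 2 3 / 5 1 3 4 2 / 3 2 4 5 1 / 2 3 5 1 4.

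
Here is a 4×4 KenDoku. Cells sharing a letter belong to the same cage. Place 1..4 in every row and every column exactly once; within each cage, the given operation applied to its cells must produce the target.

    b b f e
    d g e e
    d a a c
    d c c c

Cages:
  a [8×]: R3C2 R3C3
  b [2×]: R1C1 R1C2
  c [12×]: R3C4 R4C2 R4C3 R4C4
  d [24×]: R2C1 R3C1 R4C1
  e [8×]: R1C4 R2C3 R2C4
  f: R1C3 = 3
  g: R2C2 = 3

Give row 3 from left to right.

F is a freebie, so R1C3 = 3.
G is a freebie; hence R2C2 = 3.
The 4 cells of cage c must have product 12, leaving R4C4 = 3.
Cage d has product 24, which forces R3C1 = 3.
The only place for 4 in row 1 is R1C4.
Row 2 needs a 4, and only R2C1 is open for it.
Column 1 already has 4, which forces R4C1 = 2.
Column 1 now contains 2, which forces R1C1 = 1.
Cage b needs two cells with product 2, leaving R1C2 = 2.
Column 2 already has 2; hence R3C2 = 4.
4 is placed in row 3, leaving R3C3 = 2.
Cage c needs product 12, leaving R3C4 = 1.
Column 2 already has 4, so R4C2 = 1.
1 is placed in row 4, so R4C3 = 4.
2 is placed in column 3, so R2C3 = 1.
1 is placed in column 4, so R2C4 = 2.
The full grid is 1 2 3 4 / 4 3 1 2 / 3 4 2 1 / 2 1 4 3.

3 4 2 1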